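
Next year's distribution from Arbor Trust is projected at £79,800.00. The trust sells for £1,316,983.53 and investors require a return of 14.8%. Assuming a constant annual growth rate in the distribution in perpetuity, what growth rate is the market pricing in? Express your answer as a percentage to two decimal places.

8.74%

P = D₁/(r−g) ⇒ g = r − D₁/P = 0.148 − £79,800.00/£1,316,983.53 = 0.087407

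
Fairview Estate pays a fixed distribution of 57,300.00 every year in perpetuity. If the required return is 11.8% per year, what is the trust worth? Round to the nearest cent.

Level perpetuity: PV = C / r = 57,300.00 / 0.118 = 485,593.22

485593.22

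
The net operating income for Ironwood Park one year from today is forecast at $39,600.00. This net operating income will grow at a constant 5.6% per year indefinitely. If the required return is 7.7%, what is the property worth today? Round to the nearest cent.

$1885714.29

Growing perpetuity: P = D₁ / (r − g) = $39,600.0000 / (0.077 − 0.056) = $1,885,714.29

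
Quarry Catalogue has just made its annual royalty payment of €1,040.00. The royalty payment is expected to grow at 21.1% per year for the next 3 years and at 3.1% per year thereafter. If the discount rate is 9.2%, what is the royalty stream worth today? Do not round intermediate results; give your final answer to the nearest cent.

D_1 = 1259.44000
D_2 = 1525.18184
D_3 = 1846.99521
Terminal value at year 3: TV = D_3×(1+g_2)/(r−g_2) = 1904.25206/0.061 = 31217.24688
P_0 = D_1/(1+r)^1 + D_2/(1+r)^2 + D_3/(1+r)^3 + TV/(1+r)^3
    = 1153.33333 + 1279.01709 + 1418.39716 + 23973.23728 = 27823.98487

€27823.98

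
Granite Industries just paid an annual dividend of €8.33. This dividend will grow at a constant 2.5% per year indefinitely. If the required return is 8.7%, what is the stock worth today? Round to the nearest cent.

D₁ = D₀ × (1 + g) = €8.33 × 1.025 = €8.5383
Growing perpetuity: P = D₁ / (r − g) = €8.5383 / (0.087 − 0.025) = €137.71

€137.71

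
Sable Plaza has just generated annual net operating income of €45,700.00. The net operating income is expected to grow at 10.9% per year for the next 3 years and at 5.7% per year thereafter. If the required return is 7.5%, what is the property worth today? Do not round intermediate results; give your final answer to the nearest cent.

€3092331.05

D_1 = 50681.30000
D_2 = 56205.56170
D_3 = 62331.96793
Terminal value at year 3: TV = D_3×(1+g_2)/(r−g_2) = 65884.89010/0.018 = 3660271.67206
P_0 = D_1/(1+r)^1 + D_2/(1+r)^2 + D_3/(1+r)^3 + TV/(1+r)^3
    = 47145.39535 + 48636.50553 + 50174.77640 + 2946374.36970 = 3092331.04698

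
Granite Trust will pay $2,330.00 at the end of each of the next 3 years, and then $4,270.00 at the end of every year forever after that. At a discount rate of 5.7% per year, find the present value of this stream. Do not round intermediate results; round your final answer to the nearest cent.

$69697.72

PV of 3-year annuity: $2,330.00 × [1 − (1+0.057)^−3] / 0.057 = 6262.84914
Perpetuity value at year 3: $4,270.00 / 0.057 = 74912.28070
PV of perpetuity: 74912.28070 / (1+0.057)^3 = 63434.87047
Total PV = 6262.84914 + 63434.87047 = 69697.71961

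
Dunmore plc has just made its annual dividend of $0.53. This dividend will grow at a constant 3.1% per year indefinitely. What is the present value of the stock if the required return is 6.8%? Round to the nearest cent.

$14.77

D₁ = D₀ × (1 + g) = $0.53 × 1.031 = $0.5464
Growing perpetuity: P = D₁ / (r − g) = $0.5464 / (0.068 − 0.031) = $14.77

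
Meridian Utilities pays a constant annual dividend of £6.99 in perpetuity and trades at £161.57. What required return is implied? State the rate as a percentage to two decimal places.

P = C/r ⇒ r = C/P = £6.99/£161.57 = 0.043263

4.33%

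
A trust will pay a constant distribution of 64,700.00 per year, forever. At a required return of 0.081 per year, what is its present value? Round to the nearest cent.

798765.43

Level perpetuity: PV = C / r = 64,700.00 / 0.081 = 798,765.43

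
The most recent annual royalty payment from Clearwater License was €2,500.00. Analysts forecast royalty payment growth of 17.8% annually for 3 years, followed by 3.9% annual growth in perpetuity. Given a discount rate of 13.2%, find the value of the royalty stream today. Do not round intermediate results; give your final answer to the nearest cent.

€39601.47

D_1 = 2945.00000
D_2 = 3469.21000
D_3 = 4086.72938
Terminal value at year 3: TV = D_3×(1+g_2)/(r−g_2) = 4246.11183/0.093 = 45657.11641
P_0 = D_1/(1+r)^1 + D_2/(1+r)^2 + D_3/(1+r)^3 + TV/(1+r)^3
    = 2601.59011 + 2707.30843 + 2817.32273 + 31475.25074 = 39601.47201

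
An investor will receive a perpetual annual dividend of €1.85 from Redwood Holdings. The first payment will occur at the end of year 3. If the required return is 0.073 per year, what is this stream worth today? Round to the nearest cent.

€22.01

Value at end of year 2: C / r = €1.85 / 0.073 = €25.3425
Discount to today: PV = €25.3425 / (1 + 0.073)^2 = €25.3425 / 1.151329 = €22.01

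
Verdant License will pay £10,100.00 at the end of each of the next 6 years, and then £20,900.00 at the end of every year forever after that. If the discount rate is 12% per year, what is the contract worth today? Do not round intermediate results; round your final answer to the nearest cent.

£129763.47

PV of 6-year annuity: £10,100.00 × [1 − (1+0.12)^−6] / 0.12 = 41525.21397
Perpetuity value at year 6: £20,900.00 / 0.12 = 174166.66667
PV of perpetuity: 174166.66667 / (1+0.12)^6 = 88238.25361
Total PV = 41525.21397 + 88238.25361 = 129763.46757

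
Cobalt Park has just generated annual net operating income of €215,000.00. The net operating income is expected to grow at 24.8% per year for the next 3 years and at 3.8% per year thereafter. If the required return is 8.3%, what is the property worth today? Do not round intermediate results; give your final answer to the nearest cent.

D_1 = 268320.00000
D_2 = 334863.36000
D_3 = 417909.47328
Terminal value at year 3: TV = D_3×(1+g_2)/(r−g_2) = 433790.03326/0.045 = 9639778.51699
P_0 = D_1/(1+r)^1 + D_2/(1+r)^2 + D_3/(1+r)^3 + TV/(1+r)^3
    = 247756.23269 + 285503.02714 + 329000.71826 + 7588949.90111 = 8451209.87920

€8451209.88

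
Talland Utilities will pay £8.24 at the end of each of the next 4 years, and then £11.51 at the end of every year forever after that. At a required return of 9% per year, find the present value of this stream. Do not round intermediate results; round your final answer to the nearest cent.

PV of 4-year annuity: £8.24 × [1 − (1+0.09)^−4] / 0.09 = 26.69529
Perpetuity value at year 4: £11.51 / 0.09 = 127.88889
PV of perpetuity: 127.88889 / (1+0.09)^4 = 90.59971
Total PV = 26.69529 + 90.59971 = 117.29500

£117.30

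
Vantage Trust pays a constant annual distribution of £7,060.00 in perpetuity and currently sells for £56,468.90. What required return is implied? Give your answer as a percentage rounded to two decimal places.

12.50%

P = C/r ⇒ r = C/P = £7,060.00/£56,468.90 = 0.125025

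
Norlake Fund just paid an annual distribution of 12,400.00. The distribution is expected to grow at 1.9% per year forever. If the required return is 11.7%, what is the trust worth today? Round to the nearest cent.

D₁ = D₀ × (1 + g) = 12,400.00 × 1.019 = 12,635.6000
Growing perpetuity: P = D₁ / (r − g) = 12,635.6000 / (0.117 − 0.019) = 128,934.69

128934.69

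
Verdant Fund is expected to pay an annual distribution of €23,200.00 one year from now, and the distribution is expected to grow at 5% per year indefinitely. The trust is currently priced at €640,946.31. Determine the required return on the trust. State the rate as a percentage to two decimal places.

P = D₁/(r − g) ⇒ r = D₁/P + g = €23,200.0000/€640,946.31 + 0.05 = 0.036196 + 0.05 = 0.086196

8.62%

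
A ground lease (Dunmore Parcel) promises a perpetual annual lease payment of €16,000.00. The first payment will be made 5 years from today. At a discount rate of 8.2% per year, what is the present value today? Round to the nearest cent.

€142362.99

Value at end of year 4: C / r = €16,000.00 / 0.082 = €195,121.9512
Discount to today: PV = €195,121.9512 / (1 + 0.082)^4 = €195,121.9512 / 1.370595 = €142,362.99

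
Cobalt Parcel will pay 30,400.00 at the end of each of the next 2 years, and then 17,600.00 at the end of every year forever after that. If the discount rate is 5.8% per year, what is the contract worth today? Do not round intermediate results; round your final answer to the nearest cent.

PV of 2-year annuity: 30,400.00 × [1 − (1+0.058)^−2] / 0.058 = 55891.73852
Perpetuity value at year 2: 17,600.00 / 0.058 = 303448.27586
PV of perpetuity: 303448.27586 / (1+0.058)^2 = 271089.90093
Total PV = 55891.73852 + 271089.90093 = 326981.63945

326981.64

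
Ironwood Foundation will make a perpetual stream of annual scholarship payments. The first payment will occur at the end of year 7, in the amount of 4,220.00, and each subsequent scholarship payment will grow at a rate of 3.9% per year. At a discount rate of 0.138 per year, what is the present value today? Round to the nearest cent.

Value at end of year 6: C₁ / (r − g) = 4,220.00 / (0.138 − 0.039) = 42,626.2626
Discount to today: PV = 42,626.2626 / (1 + 0.138)^6 = 42,626.2626 / 2.171969 = 19,625.63

19625.63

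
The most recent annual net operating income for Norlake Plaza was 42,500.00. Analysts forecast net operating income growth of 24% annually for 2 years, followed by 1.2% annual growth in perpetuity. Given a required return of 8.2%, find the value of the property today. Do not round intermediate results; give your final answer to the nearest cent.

D_1 = 52700.00000
D_2 = 65348.00000
Terminal value at year 2: TV = D_2×(1+g_2)/(r−g_2) = 66132.17600/0.07 = 944745.37143
P_0 = D_1/(1+r)^1 + D_2/(1+r)^2 + TV/(1+r)^2
    = 48706.09982 + 55818.45080 + 806975.31735 = 911499.86797

911499.87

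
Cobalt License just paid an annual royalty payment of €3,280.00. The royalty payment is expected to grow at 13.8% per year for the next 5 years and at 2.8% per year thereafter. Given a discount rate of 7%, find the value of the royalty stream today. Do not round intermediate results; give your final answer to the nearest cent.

D_1 = 3732.64000
D_2 = 4247.74432
D_3 = 4833.93304
D_4 = 5501.01580
D_5 = 6260.15597
Terminal value at year 5: TV = D_5×(1+g_2)/(r−g_2) = 6435.44034/0.042 = 153224.77005
P_0 = D_1/(1+r)^1 + D_2/(1+r)^2 + D_3/(1+r)^3 + D_4/(1+r)^4 + D_5/(1+r)^5 + TV/(1+r)^5
    = 3488.44860 + 3710.14440 + 3945.92927 + 4196.69861 + 4463.40469 + 109247.14340 = 129051.76897

€129051.77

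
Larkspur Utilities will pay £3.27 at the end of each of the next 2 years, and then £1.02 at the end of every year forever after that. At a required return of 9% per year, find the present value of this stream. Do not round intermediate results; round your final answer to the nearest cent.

PV of 2-year annuity: £3.27 × [1 − (1+0.09)^−2] / 0.09 = 5.75229
Perpetuity value at year 2: £1.02 / 0.09 = 11.33333
PV of perpetuity: 11.33333 / (1+0.09)^2 = 9.53904
Total PV = 5.75229 + 9.53904 = 15.29133

£15.29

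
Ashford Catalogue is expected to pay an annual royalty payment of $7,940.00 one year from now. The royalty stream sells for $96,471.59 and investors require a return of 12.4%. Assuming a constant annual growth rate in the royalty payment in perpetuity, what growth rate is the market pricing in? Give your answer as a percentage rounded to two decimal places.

4.17%

P = D₁/(r−g) ⇒ g = r − D₁/P = 0.124 − $7,940.00/$96,471.59 = 0.041696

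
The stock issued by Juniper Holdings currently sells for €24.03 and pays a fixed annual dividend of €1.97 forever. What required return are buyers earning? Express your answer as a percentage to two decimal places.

8.20%

P = C/r ⇒ r = C/P = €1.97/€24.03 = 0.081981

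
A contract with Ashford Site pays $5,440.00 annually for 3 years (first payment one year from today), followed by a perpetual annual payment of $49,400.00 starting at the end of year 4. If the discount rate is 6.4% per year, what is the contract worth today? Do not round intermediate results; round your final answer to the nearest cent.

$655233.63

PV of 3-year annuity: $5,440.00 × [1 − (1+0.064)^−3] / 0.064 = 14434.23699
Perpetuity value at year 3: $49,400.00 / 0.064 = 771875.00000
PV of perpetuity: 771875.00000 / (1+0.064)^3 = 640799.39208
Total PV = 14434.23699 + 640799.39208 = 655233.62906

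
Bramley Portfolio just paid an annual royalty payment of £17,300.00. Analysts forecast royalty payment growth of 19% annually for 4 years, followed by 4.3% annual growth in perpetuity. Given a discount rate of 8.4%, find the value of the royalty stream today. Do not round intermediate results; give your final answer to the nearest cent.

£727024.99

D_1 = 20587.00000
D_2 = 24498.53000
D_3 = 29153.25070
D_4 = 34692.36833
Terminal value at year 4: TV = D_4×(1+g_2)/(r−g_2) = 36184.14017/0.041 = 882540.00418
P_0 = D_1/(1+r)^1 + D_2/(1+r)^2 + D_3/(1+r)^3 + D_4/(1+r)^4 + TV/(1+r)^4
    = 18991.69742 + 20848.81912 + 22887.54128 + 25125.62189 + 639171.30809 = 727024.98780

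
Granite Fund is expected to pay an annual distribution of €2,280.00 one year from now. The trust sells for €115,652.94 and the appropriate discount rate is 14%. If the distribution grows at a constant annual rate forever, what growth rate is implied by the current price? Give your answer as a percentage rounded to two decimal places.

P = D₁/(r−g) ⇒ g = r − D₁/P = 0.14 − €2,280.00/€115,652.94 = 0.120286

12.03%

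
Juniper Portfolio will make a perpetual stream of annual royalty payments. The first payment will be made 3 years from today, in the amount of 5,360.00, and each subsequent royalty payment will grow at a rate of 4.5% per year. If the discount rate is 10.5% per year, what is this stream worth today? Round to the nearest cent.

Value at end of year 2: C₁ / (r − g) = 5,360.00 / (0.105 − 0.045) = 89,333.3333
Discount to today: PV = 89,333.3333 / (1 + 0.105)^2 = 89,333.3333 / 1.221025 = 73,162.58

73162.58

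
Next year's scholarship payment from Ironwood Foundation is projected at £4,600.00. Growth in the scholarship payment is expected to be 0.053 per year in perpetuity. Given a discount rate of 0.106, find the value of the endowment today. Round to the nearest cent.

£86792.45

Growing perpetuity: P = D₁ / (r − g) = £4,600.0000 / (0.106 − 0.053) = £86,792.45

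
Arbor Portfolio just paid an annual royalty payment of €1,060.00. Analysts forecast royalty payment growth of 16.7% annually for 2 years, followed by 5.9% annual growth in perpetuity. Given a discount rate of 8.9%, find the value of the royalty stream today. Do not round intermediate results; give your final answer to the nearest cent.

€45323.32

D_1 = 1237.02000
D_2 = 1443.60234
Terminal value at year 2: TV = D_2×(1+g_2)/(r−g_2) = 1528.77488/0.03 = 50959.16260
P_0 = D_1/(1+r)^1 + D_2/(1+r)^2 + TV/(1+r)^2
    = 1135.92287 + 1217.28373 + 42970.11572 = 45323.32231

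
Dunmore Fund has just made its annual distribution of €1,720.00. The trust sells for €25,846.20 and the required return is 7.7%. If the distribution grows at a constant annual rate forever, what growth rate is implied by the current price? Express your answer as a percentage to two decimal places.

0.98%

P = D₀(1+g)/(r−g) ⇒ P(r−g) = D₀(1+g) ⇒ g(P+D₀) = P·r − D₀
g = (P·r − D₀)/(P + D₀) = (€25,846.20×0.077 − €1,720.00) / (€25,846.20 + €1,720.00) = 0.009800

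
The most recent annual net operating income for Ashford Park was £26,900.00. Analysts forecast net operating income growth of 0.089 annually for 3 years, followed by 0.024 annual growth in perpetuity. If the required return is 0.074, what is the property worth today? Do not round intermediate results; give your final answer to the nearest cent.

£657294.04

D_1 = 29294.10000
D_2 = 31901.27490
D_3 = 34740.48837
Terminal value at year 3: TV = D_3×(1+g_2)/(r−g_2) = 35574.26009/0.05 = 711485.20174
P_0 = D_1/(1+r)^1 + D_2/(1+r)^2 + D_3/(1+r)^3 + TV/(1+r)^3
    = 27275.69832 + 27656.64383 + 28042.90981 + 574318.79284 = 657294.04480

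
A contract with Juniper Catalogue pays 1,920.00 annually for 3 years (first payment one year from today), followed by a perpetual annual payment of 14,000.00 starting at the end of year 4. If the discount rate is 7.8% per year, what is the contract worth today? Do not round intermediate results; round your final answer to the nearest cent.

148243.16

PV of 3-year annuity: 1,920.00 × [1 − (1+0.078)^−3] / 0.078 = 4965.93712
Perpetuity value at year 3: 14,000.00 / 0.078 = 179487.17949
PV of perpetuity: 179487.17949 / (1+0.078)^3 = 143277.22135
Total PV = 4965.93712 + 143277.22135 = 148243.15847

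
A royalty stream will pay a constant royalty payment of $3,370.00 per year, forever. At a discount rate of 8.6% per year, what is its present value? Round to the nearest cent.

$39186.05

Level perpetuity: PV = C / r = $3,370.00 / 0.086 = $39,186.05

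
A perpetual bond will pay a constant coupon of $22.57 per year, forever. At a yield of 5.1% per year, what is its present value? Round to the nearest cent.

Level perpetuity: PV = C / r = $22.57 / 0.051 = $442.55

$442.55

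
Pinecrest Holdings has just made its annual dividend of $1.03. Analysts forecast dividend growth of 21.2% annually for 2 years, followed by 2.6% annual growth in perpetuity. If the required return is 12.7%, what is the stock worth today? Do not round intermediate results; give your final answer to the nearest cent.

D_1 = 1.24836
D_2 = 1.51301
Terminal value at year 2: TV = D_2×(1+g_2)/(r−g_2) = 1.55235/0.101 = 15.36981
P_0 = D_1/(1+r)^1 + D_2/(1+r)^2 + TV/(1+r)^2
    = 1.10768 + 1.19123 + 12.10098 = 14.39989

$14.40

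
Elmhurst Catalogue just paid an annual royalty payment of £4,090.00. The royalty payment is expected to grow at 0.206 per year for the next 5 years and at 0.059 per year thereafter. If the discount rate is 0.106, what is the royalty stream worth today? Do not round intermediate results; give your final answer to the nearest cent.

D_1 = 4932.54000
D_2 = 5948.64324
D_3 = 7174.06375
D_4 = 8651.92088
D_5 = 10434.21658
Terminal value at year 5: TV = D_5×(1+g_2)/(r−g_2) = 11049.83536/0.047 = 235102.87998
P_0 = D_1/(1+r)^1 + D_2/(1+r)^2 + D_3/(1+r)^3 + D_4/(1+r)^4 + D_5/(1+r)^5 + TV/(1+r)^5
    = 4459.80108 + 4863.03807 + 5302.73410 + 5782.18565 + 6304.98724 + 142063.43596 = 168776.18211

£168776.18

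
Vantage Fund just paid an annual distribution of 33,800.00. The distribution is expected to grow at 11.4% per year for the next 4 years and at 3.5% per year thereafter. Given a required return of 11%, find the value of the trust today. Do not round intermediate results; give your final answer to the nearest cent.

609622.31

D_1 = 37653.20000
D_2 = 41945.66480
D_3 = 46727.47059
D_4 = 52054.40223
Terminal value at year 4: TV = D_4×(1+g_2)/(r−g_2) = 53876.30631/0.075 = 718350.75083
P_0 = D_1/(1+r)^1 + D_2/(1+r)^2 + D_3/(1+r)^3 + D_4/(1+r)^4 + TV/(1+r)^4
    = 33921.80180 + 34044.04253 + 34166.72376 + 34289.84709 + 473199.88987 = 609622.30506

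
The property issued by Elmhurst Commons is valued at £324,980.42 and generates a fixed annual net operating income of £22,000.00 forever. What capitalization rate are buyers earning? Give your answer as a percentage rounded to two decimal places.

P = C/r ⇒ r = C/P = £22,000.00/£324,980.42 = 0.067696

6.77%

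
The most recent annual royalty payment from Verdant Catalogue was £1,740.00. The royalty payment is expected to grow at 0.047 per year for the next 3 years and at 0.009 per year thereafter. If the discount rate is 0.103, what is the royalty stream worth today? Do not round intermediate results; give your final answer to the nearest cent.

D_1 = 1821.78000
D_2 = 1907.40366
D_3 = 1997.05163
Terminal value at year 3: TV = D_3×(1+g_2)/(r−g_2) = 2015.02510/0.094 = 21436.43720
P_0 = D_1/(1+r)^1 + D_2/(1+r)^2 + D_3/(1+r)^3 + TV/(1+r)^3
    = 1651.65911 + 1567.80335 + 1488.20499 + 15974.45568 = 20682.12312

£20682.12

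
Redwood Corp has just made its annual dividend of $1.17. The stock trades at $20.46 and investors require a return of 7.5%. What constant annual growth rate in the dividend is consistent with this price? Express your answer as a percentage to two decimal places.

P = D₀(1+g)/(r−g) ⇒ P(r−g) = D₀(1+g) ⇒ g(P+D₀) = P·r − D₀
g = (P·r − D₀)/(P + D₀) = ($20.46×0.075 − $1.17) / ($20.46 + $1.17) = 0.016852

1.69%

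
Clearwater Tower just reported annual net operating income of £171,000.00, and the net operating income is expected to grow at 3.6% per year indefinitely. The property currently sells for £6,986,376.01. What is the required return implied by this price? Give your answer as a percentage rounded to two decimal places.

6.14%

D₁ = £171,000.00 × 1.036 = £177,156.0000
P = D₁/(r − g) ⇒ r = D₁/P + g = £177,156.0000/£6,986,376.01 + 0.036 = 0.025357 + 0.036 = 0.061357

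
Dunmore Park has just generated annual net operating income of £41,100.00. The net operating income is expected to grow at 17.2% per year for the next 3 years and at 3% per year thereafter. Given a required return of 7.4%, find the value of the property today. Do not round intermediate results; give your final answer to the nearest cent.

D_1 = 48169.20000
D_2 = 56454.30240
D_3 = 66164.44241
Terminal value at year 3: TV = D_3×(1+g_2)/(r−g_2) = 68149.37569/0.044 = 1548849.44739
P_0 = D_1/(1+r)^1 + D_2/(1+r)^2 + D_3/(1+r)^3 + TV/(1+r)^3
    = 44850.27933 + 48942.76292 + 53408.67611 + 1250248.55435 = 1397450.27271

£1397450.27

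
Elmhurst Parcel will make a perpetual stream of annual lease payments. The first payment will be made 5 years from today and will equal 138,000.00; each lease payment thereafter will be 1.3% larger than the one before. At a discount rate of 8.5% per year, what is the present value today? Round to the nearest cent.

1383017.38

Value at end of year 4: C₁ / (r − g) = 138,000.00 / (0.085 − 0.013) = 1,916,666.6667
Discount to today: PV = 1,916,666.6667 / (1 + 0.085)^4 = 1,916,666.6667 / 1.385859 = 1,383,017.38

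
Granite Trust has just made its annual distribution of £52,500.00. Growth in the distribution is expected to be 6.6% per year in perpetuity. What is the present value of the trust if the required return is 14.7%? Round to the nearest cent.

£690925.93

D₁ = D₀ × (1 + g) = £52,500.00 × 1.066 = £55,965.0000
Growing perpetuity: P = D₁ / (r − g) = £55,965.0000 / (0.147 − 0.066) = £690,925.93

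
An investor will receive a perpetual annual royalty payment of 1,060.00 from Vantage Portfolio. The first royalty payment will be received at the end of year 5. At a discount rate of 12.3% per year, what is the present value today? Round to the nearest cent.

Value at end of year 4: C / r = 1,060.00 / 0.123 = 8,617.8862
Discount to today: PV = 8,617.8862 / (1 + 0.123)^4 = 8,617.8862 / 1.590446 = 5,418.53

5418.53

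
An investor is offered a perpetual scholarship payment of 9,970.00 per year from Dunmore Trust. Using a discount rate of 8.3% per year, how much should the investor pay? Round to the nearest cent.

120120.48

Level perpetuity: PV = C / r = 9,970.00 / 0.083 = 120,120.48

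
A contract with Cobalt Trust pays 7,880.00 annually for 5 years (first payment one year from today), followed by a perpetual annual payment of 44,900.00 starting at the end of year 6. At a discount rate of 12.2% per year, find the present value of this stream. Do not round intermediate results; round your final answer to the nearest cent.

PV of 5-year annuity: 7,880.00 × [1 − (1+0.122)^−5] / 0.122 = 28265.45841
Perpetuity value at year 5: 44,900.00 / 0.122 = 368032.78689
PV of perpetuity: 368032.78689 / (1+0.122)^5 = 206977.06572
Total PV = 28265.45841 + 206977.06572 = 235242.52413

235242.52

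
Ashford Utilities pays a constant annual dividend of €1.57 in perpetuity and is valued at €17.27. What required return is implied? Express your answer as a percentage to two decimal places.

P = C/r ⇒ r = C/P = €1.57/€17.27 = 0.090909

9.09%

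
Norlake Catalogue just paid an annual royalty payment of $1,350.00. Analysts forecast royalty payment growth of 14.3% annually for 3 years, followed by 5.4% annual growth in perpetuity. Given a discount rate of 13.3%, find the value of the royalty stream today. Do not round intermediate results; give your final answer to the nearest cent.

$22614.44

D_1 = 1543.05000
D_2 = 1763.70615
D_3 = 2015.91613
Terminal value at year 3: TV = D_3×(1+g_2)/(r−g_2) = 2124.77560/0.079 = 26895.89368
P_0 = D_1/(1+r)^1 + D_2/(1+r)^2 + D_3/(1+r)^3 + TV/(1+r)^3
    = 1361.91527 + 1373.93570 + 1386.06223 + 18492.52650 = 22614.43970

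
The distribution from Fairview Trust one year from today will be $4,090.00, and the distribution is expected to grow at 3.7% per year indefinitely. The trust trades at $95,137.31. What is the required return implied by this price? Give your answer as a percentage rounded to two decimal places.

P = D₁/(r − g) ⇒ r = D₁/P + g = $4,090.0000/$95,137.31 + 0.037 = 0.042990 + 0.037 = 0.079990

8.00%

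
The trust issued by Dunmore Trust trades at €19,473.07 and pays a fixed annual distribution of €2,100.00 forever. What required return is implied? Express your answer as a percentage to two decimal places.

10.78%

P = C/r ⇒ r = C/P = €2,100.00/€19,473.07 = 0.107841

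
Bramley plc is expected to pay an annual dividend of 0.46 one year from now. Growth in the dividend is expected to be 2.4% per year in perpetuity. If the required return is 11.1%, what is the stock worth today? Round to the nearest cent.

5.29

Growing perpetuity: P = D₁ / (r − g) = 0.4600 / (0.111 − 0.024) = 5.29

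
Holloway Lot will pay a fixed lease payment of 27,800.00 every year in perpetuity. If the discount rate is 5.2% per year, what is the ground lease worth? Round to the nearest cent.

Level perpetuity: PV = C / r = 27,800.00 / 0.052 = 534,615.38

534615.38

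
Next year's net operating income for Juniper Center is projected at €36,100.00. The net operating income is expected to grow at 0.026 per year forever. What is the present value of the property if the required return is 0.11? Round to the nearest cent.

Growing perpetuity: P = D₁ / (r − g) = €36,100.0000 / (0.11 − 0.026) = €429,761.90

€429761.90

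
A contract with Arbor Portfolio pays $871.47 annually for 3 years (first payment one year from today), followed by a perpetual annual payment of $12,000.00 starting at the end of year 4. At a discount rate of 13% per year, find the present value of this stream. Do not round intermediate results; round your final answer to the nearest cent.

$66031.53

PV of 3-year annuity: $871.47 × [1 − (1+0.13)^−3] / 0.13 = 2057.67365
Perpetuity value at year 3: $12,000.00 / 0.13 = 92307.69231
PV of perpetuity: 92307.69231 / (1+0.13)^3 = 63973.86113
Total PV = 2057.67365 + 63973.86113 = 66031.53479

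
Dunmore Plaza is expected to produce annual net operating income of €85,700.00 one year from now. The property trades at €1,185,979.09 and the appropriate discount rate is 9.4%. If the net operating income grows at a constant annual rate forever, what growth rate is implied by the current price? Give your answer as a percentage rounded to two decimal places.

2.17%

P = D₁/(r−g) ⇒ g = r − D₁/P = 0.094 − €85,700.00/€1,185,979.09 = 0.021739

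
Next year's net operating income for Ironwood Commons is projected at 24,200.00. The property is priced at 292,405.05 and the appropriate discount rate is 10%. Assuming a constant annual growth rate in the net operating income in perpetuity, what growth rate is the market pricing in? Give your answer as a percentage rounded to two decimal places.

P = D₁/(r−g) ⇒ g = r − D₁/P = 0.1 − 24,200.00/292,405.05 = 0.017238

1.72%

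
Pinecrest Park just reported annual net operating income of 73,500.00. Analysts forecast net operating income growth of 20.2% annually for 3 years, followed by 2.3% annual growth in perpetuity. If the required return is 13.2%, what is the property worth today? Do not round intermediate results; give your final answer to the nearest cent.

1074779.84

D_1 = 88347.00000
D_2 = 106193.09400
D_3 = 127644.09899
Terminal value at year 3: TV = D_3×(1+g_2)/(r−g_2) = 130579.91326/0.109 = 1197980.85564
P_0 = D_1/(1+r)^1 + D_2/(1+r)^2 + D_3/(1+r)^3 + TV/(1+r)^3
    = 78045.05300 + 82871.16052 + 87995.70225 + 825867.92111 = 1074779.83689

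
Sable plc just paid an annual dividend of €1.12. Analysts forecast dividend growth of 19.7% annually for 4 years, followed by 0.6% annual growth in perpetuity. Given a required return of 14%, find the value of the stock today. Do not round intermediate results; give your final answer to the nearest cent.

€15.29

D_1 = 1.34064
D_2 = 1.60475
D_3 = 1.92088
D_4 = 2.29929
Terminal value at year 4: TV = D_4×(1+g_2)/(r−g_2) = 2.31309/0.134 = 17.26187
P_0 = D_1/(1+r)^1 + D_2/(1+r)^2 + D_3/(1+r)^3 + D_4/(1+r)^4 + TV/(1+r)^4
    = 1.17600 + 1.23480 + 1.29654 + 1.36137 + 10.22041 = 15.28912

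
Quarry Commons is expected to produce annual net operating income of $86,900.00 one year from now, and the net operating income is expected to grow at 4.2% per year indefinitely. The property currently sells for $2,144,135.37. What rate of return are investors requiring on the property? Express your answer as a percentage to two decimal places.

8.25%

P = D₁/(r − g) ⇒ r = D₁/P + g = $86,900.0000/$2,144,135.37 + 0.042 = 0.040529 + 0.042 = 0.082529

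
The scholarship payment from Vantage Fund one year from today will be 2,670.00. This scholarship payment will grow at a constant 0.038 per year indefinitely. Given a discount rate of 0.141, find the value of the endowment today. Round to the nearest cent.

Growing perpetuity: P = D₁ / (r − g) = 2,670.0000 / (0.141 − 0.038) = 25,922.33

25922.33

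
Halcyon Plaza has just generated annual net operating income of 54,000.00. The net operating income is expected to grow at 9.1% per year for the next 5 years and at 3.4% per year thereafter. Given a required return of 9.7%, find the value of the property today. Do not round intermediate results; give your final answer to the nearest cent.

1127913.78

D_1 = 58914.00000
D_2 = 64275.17400
D_3 = 70124.21483
D_4 = 76505.51838
D_5 = 83467.52056
Terminal value at year 5: TV = D_5×(1+g_2)/(r−g_2) = 86305.41626/0.063 = 1369927.24215
P_0 = D_1/(1+r)^1 + D_2/(1+r)^2 + D_3/(1+r)^3 + D_4/(1+r)^4 + D_5/(1+r)^5 + TV/(1+r)^5
    = 53704.64904 + 53410.91350 + 53118.78453 + 52828.25334 + 52539.31121 + 862311.86970 = 1127913.78132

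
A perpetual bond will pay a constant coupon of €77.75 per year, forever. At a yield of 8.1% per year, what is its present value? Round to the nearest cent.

Level perpetuity: PV = C / r = €77.75 / 0.081 = €959.88

€959.88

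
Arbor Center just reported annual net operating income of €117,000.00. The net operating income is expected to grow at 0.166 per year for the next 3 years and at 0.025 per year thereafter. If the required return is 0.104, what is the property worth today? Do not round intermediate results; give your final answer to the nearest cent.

D_1 = 136422.00000
D_2 = 159068.05200
D_3 = 185473.34863
Terminal value at year 3: TV = D_3×(1+g_2)/(r−g_2) = 190110.18235/0.079 = 2406458.00440
P_0 = D_1/(1+r)^1 + D_2/(1+r)^2 + D_3/(1+r)^3 + TV/(1+r)^3
    = 123570.65217 + 130510.30836 + 137839.69162 + 1788426.37867 = 2180347.03083

€2180347.03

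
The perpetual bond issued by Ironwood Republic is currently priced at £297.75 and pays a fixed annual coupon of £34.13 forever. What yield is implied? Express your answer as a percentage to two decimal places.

P = C/r ⇒ r = C/P = £34.13/£297.75 = 0.114626

11.46%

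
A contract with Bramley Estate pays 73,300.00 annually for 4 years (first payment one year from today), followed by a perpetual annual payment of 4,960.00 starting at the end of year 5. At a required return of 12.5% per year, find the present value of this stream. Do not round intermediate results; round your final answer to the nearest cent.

245085.40

PV of 4-year annuity: 73,300.00 × [1 − (1+0.125)^−4] / 0.125 = 220313.36686
Perpetuity value at year 4: 4,960.00 / 0.125 = 39680.00000
PV of perpetuity: 39680.00000 / (1+0.125)^4 = 24772.02865
Total PV = 220313.36686 + 24772.02865 = 245085.39552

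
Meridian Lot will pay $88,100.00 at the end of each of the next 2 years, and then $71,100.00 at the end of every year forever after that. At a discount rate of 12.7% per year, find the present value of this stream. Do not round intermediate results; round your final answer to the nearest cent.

PV of 2-year annuity: $88,100.00 × [1 − (1+0.127)^−2] / 0.127 = 147535.17162
Perpetuity value at year 2: $71,100.00 / 0.127 = 559842.51969
PV of perpetuity: 559842.51969 / (1+0.127)^2 = 440776.10990
Total PV = 147535.17162 + 440776.10990 = 588311.28152

$588311.28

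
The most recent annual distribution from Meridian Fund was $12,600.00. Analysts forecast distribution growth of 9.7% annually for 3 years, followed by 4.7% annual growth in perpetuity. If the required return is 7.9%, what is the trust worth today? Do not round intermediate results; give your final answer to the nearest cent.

D_1 = 13822.20000
D_2 = 15162.95340
D_3 = 16633.75988
Terminal value at year 3: TV = D_3×(1+g_2)/(r−g_2) = 17415.54659/0.032 = 544235.83107
P_0 = D_1/(1+r)^1 + D_2/(1+r)^2 + D_3/(1+r)^3 + TV/(1+r)^3
    = 12810.19462 + 13023.89574 + 13241.16184 + 433234.26399 = 472309.51619

$472309.52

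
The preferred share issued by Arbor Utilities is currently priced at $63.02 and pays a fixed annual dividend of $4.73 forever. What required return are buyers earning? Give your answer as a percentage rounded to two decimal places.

P = C/r ⇒ r = C/P = $4.73/$63.02 = 0.075056

7.51%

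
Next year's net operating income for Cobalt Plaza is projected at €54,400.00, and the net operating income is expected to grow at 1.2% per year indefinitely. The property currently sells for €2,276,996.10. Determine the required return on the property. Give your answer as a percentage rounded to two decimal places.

P = D₁/(r − g) ⇒ r = D₁/P + g = €54,400.0000/€2,276,996.10 + 0.012 = 0.023891 + 0.012 = 0.035891

3.59%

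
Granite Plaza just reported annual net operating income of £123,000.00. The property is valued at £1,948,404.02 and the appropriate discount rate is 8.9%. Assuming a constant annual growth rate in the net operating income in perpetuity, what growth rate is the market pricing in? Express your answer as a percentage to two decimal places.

2.43%

P = D₀(1+g)/(r−g) ⇒ P(r−g) = D₀(1+g) ⇒ g(P+D₀) = P·r − D₀
g = (P·r − D₀)/(P + D₀) = (£1,948,404.02×0.089 − £123,000.00) / (£1,948,404.02 + £123,000.00) = 0.024335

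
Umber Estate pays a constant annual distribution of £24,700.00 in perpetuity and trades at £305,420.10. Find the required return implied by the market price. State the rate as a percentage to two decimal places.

8.09%

P = C/r ⇒ r = C/P = £24,700.00/£305,420.10 = 0.080872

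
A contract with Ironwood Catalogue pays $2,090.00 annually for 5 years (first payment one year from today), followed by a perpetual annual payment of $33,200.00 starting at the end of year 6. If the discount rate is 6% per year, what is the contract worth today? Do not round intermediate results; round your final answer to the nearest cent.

$422286.70

PV of 5-year annuity: $2,090.00 × [1 − (1+0.06)^−5] / 0.06 = 8803.84031
Perpetuity value at year 5: $33,200.00 / 0.06 = 553333.33333
PV of perpetuity: 553333.33333 / (1+0.06)^5 = 413482.85565
Total PV = 8803.84031 + 413482.85565 = 422286.69596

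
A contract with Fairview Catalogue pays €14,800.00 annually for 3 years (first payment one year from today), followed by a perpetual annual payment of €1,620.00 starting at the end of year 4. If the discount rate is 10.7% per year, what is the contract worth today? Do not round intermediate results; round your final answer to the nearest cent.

PV of 3-year annuity: €14,800.00 × [1 − (1+0.107)^−3] / 0.107 = 36356.52486
Perpetuity value at year 3: €1,620.00 / 0.107 = 15140.18692
PV of perpetuity: 15140.18692 / (1+0.107)^3 = 11160.62136
Total PV = 36356.52486 + 11160.62136 = 47517.14621

€47517.15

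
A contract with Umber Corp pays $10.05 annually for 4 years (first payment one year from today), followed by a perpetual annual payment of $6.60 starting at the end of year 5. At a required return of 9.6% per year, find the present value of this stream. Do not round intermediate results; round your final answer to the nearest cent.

$79.78

PV of 4-year annuity: $10.05 × [1 − (1+0.096)^−4] / 0.096 = 32.13496
Perpetuity value at year 4: $6.60 / 0.096 = 68.75000
PV of perpetuity: 68.75000 / (1+0.096)^4 = 47.64644
Total PV = 32.13496 + 47.64644 = 79.78140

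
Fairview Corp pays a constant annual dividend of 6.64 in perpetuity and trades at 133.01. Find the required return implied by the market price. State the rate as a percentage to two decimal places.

4.99%

P = C/r ⇒ r = C/P = 6.64/133.01 = 0.049921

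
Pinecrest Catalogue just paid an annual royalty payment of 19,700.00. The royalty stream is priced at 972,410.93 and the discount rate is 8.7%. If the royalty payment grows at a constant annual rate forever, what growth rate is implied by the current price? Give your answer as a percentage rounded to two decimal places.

P = D₀(1+g)/(r−g) ⇒ P(r−g) = D₀(1+g) ⇒ g(P+D₀) = P·r − D₀
g = (P·r − D₀)/(P + D₀) = (972,410.93×0.087 − 19,700.00) / (972,410.93 + 19,700.00) = 0.065416

6.54%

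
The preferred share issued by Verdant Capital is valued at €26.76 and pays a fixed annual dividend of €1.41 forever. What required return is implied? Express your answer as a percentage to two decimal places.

P = C/r ⇒ r = C/P = €1.41/€26.76 = 0.052691

5.27%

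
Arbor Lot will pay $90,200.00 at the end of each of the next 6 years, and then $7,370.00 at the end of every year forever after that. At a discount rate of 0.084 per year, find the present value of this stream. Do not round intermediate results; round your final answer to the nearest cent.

PV of 6-year annuity: $90,200.00 × [1 − (1+0.084)^−6] / 0.084 = 411971.73818
Perpetuity value at year 6: $7,370.00 / 0.084 = 87738.09524
PV of perpetuity: 87738.09524 / (1+0.084)^6 = 54076.98980
Total PV = 411971.73818 + 54076.98980 = 466048.72798

$466048.73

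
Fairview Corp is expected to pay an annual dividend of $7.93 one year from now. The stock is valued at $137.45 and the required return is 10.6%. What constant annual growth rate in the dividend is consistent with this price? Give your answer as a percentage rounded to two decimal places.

P = D₁/(r−g) ⇒ g = r − D₁/P = 0.106 − $7.93/$137.45 = 0.048306

4.83%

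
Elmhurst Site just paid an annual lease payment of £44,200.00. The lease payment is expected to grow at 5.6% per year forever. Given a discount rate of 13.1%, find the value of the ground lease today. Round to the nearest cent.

£622336.00

D₁ = D₀ × (1 + g) = £44,200.00 × 1.056 = £46,675.2000
Growing perpetuity: P = D₁ / (r − g) = £46,675.2000 / (0.131 − 0.056) = £622,336.00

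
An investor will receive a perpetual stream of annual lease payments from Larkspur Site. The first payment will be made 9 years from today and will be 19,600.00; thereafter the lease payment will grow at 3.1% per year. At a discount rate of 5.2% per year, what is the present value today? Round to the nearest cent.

Value at end of year 8: C₁ / (r − g) = 19,600.00 / (0.052 − 0.031) = 933,333.3333
Discount to today: PV = 933,333.3333 / (1 + 0.052)^8 = 933,333.3333 / 1.500120 = 622,172.57

622172.57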